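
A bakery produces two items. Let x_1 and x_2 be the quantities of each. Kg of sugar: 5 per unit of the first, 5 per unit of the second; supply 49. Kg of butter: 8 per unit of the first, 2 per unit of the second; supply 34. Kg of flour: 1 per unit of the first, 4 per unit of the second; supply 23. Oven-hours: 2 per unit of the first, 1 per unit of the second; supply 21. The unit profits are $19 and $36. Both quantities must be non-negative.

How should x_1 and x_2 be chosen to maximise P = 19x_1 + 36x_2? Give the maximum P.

x_1 = 3, x_2 = 5, maximum P = 237

Feasible corners and P = 19x_1 + 36x_2:
  (0, 0) → P = 0
  (0, 23/4) → P = 207
  (17/4, 0) → P = 323/4
  (3, 5) → P = 237

At the optimal vertex, 8x_1 + 2x_2 = 34 and x_1 + 4x_2 = 23.
Solving simultaneously gives x_1 = 3, x_2 = 5.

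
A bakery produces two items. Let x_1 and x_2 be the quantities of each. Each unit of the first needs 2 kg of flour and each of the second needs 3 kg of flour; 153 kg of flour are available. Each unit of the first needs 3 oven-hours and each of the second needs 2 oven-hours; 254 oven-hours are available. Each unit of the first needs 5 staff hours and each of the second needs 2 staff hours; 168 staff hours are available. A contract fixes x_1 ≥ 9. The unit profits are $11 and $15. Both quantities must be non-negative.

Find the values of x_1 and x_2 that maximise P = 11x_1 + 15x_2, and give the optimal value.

Vertices and P = 11x_1 + 15x_2:
  (168/5, 0) → P = 1848/5
  (9, 0) → P = 99
  (18, 39) → P = 783
  (9, 45) → P = 774

The binding constraints are 2x_1 + 3x_2 = 153 and 5x_1 + 2x_2 = 168.
Solving simultaneously gives x_1 = 18, x_2 = 39.

x_1 = 18, x_2 = 39, maximum P = 783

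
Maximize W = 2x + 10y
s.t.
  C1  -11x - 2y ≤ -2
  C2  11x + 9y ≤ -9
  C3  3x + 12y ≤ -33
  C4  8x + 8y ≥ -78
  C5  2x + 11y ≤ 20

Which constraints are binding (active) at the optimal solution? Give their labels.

Vertices and W = 2x + 10y:
  (5/7, -41/14) → W = -195/7
  (43/18, -437/36) → W = -2099/18
  (9/5, -16/5) → W = -142/5
  (315/8, -393/8) → W = -825/2

The maximum is at (5/7, -41/14). Substituting into each constraint, equality holds for C1 and C3; the remaining constraints have slack.

C1 and C3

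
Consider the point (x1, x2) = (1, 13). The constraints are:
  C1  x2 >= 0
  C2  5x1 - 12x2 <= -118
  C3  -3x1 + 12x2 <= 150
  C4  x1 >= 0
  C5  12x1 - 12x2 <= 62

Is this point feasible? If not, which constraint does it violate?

Constraint C3: -3x1 + 12x2 = 153, which is not ≤ 150. All other constraints are satisfied.

not feasible — violates C3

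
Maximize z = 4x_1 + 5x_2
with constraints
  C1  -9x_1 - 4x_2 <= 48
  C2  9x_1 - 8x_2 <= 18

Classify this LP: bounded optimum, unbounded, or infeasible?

From the feasible point (-26/9, -11/2), moving in the direction (-4, 9) keeps every constraint satisfied while z increases without bound.

unbounded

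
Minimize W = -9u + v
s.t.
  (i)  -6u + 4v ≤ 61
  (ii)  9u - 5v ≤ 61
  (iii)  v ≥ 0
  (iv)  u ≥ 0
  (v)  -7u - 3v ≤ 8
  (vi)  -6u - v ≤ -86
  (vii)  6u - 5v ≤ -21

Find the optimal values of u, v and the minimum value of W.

u = 183/2, v = 305/2, minimum W = -671

Corner points and W = -9u + v:
  (183/2, 305/2) → W = -671
  (283/30, 147/5) → W = -111/2
  (82/3, 37) → W = -209
  (409/36, 107/6) → W = -1013/12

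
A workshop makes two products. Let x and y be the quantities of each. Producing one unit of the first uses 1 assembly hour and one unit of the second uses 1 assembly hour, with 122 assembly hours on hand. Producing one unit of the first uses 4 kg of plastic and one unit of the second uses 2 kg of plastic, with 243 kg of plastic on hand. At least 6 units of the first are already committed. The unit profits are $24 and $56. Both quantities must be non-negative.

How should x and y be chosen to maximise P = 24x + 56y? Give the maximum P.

Extreme points and P = 24x + 56y:
  (243/4, 0) → P = 1458
  (6, 0) → P = 144
  (6, 219/2) → P = 6276

The optimum lies where 4x + 2y = 243 and x = 6.
Solving simultaneously gives x = 6, y = 219/2.

x = 6, y = 219/2, maximum P = 6276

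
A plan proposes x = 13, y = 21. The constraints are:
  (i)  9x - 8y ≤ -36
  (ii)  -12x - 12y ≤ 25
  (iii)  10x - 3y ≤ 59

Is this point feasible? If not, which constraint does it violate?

not feasible — violates (iii)

Constraint (iii): 10x - 3y = 67, which is not ≤ 59. All other constraints are satisfied.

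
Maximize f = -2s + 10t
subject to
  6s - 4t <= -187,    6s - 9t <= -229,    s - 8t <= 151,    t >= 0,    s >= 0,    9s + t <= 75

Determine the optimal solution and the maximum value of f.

s = 0, t = 75, maximum f = 750

Feasible corners and f = -2s + 10t:
  (0, 187/4) → f = 935/2
  (113/42, 711/14) → f = 10552/21
  (0, 75) → f = 750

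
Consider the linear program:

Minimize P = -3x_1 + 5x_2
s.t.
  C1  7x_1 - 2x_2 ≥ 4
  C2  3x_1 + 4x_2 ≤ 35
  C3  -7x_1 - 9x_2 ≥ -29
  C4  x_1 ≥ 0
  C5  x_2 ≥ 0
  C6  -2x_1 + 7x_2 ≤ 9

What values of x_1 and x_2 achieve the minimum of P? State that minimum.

x_1 = 29/7, x_2 = 0, minimum P = -87/7

Corner points and P = -3x_1 + 5x_2:
  (4/7, 0) → P = -12/7
  (46/45, 71/45) → P = 217/45
  (29/7, 0) → P = -87/7
  (122/67, 121/67) → P = 239/67

At the optimal vertex, -7x_1 - 9x_2 = -29 and x_2 = 0.
Solving simultaneously gives x_1 = 29/7, x_2 = 0.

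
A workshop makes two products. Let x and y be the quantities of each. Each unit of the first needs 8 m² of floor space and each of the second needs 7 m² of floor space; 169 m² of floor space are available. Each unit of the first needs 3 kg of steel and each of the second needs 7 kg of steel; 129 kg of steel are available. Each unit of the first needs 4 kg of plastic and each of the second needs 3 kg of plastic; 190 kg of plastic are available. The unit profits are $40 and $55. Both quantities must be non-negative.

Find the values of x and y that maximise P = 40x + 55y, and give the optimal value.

x = 8, y = 15, maximum P = 1145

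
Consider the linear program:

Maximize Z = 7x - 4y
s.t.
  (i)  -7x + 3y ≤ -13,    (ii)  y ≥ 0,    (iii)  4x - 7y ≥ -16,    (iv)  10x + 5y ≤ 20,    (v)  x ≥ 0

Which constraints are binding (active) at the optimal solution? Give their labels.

Vertices and Z = 7x - 4y:
  (13/7, 0) → Z = 13
  (25/13, 2/13) → Z = 167/13
  (2, 0) → Z = 14

The maximum is at (2, 0). Substituting into each constraint, equality holds for (ii) and (iv); the remaining constraints have slack.

(ii) and (iv)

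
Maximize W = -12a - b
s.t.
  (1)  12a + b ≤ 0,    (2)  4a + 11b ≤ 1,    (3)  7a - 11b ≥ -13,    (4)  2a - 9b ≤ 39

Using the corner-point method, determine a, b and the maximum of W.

Feasible corners and W = -12a - b:
  (-1/128, 3/32) → W = 0
  (39/110, -234/55) → W = 0
  (-12/11, 59/121) → W = 1525/121
  (-546/41, -299/41) → W = 6851/41

The optimum lies where 7a - 11b = -13 and 2a - 9b = 39.
Solving simultaneously gives a = -546/41, b = -299/41.

a = -546/41, b = -299/41, maximum W = 6851/41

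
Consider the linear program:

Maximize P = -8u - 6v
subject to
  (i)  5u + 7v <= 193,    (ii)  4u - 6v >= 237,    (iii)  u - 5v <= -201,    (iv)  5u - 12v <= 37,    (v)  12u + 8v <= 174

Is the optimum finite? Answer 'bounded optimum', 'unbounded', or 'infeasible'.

The boundaries 5u + 7v = 193 and u - 5v = -201 meet at (-221/16, 599/16), but that point violates 4u - 6v ≥ 237. Every candidate vertex is excluded by some other constraint, so the feasible region is empty.

infeasible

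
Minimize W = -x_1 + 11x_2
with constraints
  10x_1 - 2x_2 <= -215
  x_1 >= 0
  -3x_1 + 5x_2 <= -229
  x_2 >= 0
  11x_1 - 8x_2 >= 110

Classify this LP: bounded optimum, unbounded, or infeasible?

infeasible

The boundaries -3x_1 + 5x_2 = -229 and x_2 = 0 meet at (229/3, 0), but that point violates 10x_1 - 2x_2 ≤ -215. Every candidate vertex is excluded by some other constraint, so the feasible region is empty.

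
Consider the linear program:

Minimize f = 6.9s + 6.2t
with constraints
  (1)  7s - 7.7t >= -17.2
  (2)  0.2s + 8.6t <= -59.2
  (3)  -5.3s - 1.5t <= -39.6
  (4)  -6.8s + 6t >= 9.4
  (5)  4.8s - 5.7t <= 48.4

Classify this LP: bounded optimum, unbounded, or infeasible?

infeasible

The boundaries 7s - 7.7t = -17.2 and 0.2s + 8.6t = -59.2 meet at (-30188/3087, -20548/3087), but that point violates -5.3s - 1.5t ≤ -39.6. Every candidate vertex is excluded by some other constraint, so the feasible region is empty.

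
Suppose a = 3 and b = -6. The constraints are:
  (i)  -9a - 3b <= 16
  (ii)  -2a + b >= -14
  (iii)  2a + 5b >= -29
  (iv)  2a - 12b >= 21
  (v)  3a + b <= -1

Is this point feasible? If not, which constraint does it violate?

not feasible — violates (v)

Constraint (v): 3a + b = 3, which is not ≤ -1. All other constraints are satisfied.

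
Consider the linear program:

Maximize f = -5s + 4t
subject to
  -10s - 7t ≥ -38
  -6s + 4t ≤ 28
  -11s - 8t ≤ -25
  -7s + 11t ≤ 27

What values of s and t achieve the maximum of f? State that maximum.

s = 1/3, t = 8/3, maximum f = 9

Feasible corners and f = -5s + 4t:
  (43, -56) → f = -439
  (229/159, 536/159) → f = 333/53
  (1/3, 8/3) → f = 9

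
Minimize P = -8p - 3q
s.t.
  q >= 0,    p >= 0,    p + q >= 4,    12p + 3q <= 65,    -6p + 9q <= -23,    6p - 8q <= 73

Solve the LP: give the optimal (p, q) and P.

The binding constraints are 12p + 3q = 65 and -6p + 9q = -23.
Solving simultaneously gives p = 109/21, q = 19/21.

p = 109/21, q = 19/21, minimum P = -929/21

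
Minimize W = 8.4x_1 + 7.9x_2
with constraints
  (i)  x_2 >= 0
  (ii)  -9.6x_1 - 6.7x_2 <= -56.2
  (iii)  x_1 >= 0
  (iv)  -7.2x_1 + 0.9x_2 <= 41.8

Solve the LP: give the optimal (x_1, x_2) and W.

x_1 = 281/48, x_2 = 0, minimum W = 1967/40

Extreme points and W = 8.4x_1 + 7.9x_2:
  (281/48, 0) → W = 1967/40
  (0, 562/67) → W = 22199/335
  (0, 418/9) → W = 16511/45
The feasible region is unbounded (it extends along (1, 8), (1, 0)), but W strictly increases along every unbounded feasible direction, so there is no improving ray and the minimum is attained at a vertex.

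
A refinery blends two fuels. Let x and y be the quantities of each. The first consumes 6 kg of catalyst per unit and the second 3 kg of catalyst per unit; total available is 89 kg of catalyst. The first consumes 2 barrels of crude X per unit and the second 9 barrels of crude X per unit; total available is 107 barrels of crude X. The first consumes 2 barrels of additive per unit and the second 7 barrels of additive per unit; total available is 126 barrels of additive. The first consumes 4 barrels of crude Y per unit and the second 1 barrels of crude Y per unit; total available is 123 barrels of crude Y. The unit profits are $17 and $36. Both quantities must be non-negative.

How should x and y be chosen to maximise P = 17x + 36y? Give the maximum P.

x = 10, y = 29/3, maximum P = 518

Feasible corners and P = 17x + 36y:
  (0, 0) → P = 0
  (0, 107/9) → P = 428
  (89/6, 0) → P = 1513/6
  (10, 29/3) → P = 518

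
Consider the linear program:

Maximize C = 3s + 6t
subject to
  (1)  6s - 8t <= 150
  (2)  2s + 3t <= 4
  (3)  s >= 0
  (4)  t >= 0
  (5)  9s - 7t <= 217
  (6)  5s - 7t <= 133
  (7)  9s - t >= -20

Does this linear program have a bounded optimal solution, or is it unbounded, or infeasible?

bounded optimum

Feasible corners and C = 3s + 6t:
  (0, 4/3) → C = 8
  (2, 0) → C = 6
  (0, 0) → C = 0
The feasible region has finitely many vertices and no improving ray; the maximum is 8 at (0, 4/3).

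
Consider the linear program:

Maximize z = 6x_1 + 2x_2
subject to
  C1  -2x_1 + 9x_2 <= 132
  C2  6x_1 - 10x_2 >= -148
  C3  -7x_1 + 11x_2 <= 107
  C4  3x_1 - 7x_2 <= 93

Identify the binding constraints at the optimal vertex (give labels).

Extreme points and z = 6x_1 + 2x_2:
  (489/41, 710/41) → z = 4354/41
  (1761/13, 582/13) → z = 11730/13
  (-443/4, -243/4) → z = -786

The maximum is at (1761/13, 582/13). Substituting into each constraint, equality holds for C1 and C4; the remaining constraints have slack.

C1 and C4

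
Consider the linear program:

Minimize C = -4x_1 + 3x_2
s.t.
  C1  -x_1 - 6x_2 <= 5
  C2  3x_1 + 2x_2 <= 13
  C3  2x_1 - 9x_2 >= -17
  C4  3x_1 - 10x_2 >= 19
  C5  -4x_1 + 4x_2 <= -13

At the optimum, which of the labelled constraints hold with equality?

C1 and C2

Extreme points and C = -4x_1 + 3x_2:
  (11/2, -7/4) → C = -109/4
  (16/7, -17/14) → C = -179/14
  (14/3, -1/2) → C = -121/6

The minimum is at (11/2, -7/4). Substituting into each constraint, equality holds for C1 and C2; the remaining constraints have slack.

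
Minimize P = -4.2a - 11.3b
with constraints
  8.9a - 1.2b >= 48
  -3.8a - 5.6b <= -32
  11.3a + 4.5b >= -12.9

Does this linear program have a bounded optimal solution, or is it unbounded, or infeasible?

From the feasible point (96/17, 32/17), moving in the direction (1.2, 8.9) keeps every constraint satisfied while P decreases without bound.

unbounded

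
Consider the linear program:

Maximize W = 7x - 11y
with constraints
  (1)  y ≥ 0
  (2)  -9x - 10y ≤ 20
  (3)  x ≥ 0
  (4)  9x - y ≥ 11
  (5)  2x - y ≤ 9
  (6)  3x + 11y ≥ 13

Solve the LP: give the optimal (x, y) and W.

x = 9/2, y = 0, maximum W = 63/2

Vertices and W = 7x - 11y:
  (9/2, 0) → W = 63/2
  (13/3, 0) → W = 91/3
  (67/51, 14/17) → W = 7/51
The feasible region is unbounded (it extends along (1, 2), (1, 9)), but W strictly decreases along every unbounded feasible direction, so there is no improving ray and the maximum is attained at a vertex.

The binding constraints are y = 0 and 2x - y = 9.
Solving simultaneously gives x = 9/2, y = 0.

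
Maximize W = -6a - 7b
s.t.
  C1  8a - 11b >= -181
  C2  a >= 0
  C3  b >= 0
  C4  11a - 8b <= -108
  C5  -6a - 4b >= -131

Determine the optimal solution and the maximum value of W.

a = 0, b = 27/2, maximum W = -189/2

Feasible corners and W = -6a - 7b:
  (0, 181/11) → W = -1267/11
  (260/57, 1127/57) → W = -9449/57
  (0, 27/2) → W = -189/2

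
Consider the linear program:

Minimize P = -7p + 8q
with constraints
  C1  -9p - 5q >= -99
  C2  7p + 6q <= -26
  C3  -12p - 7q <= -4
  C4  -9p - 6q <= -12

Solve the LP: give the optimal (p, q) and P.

Corner points and P = -7p + 8q:
  (724/19, -927/19) → P = -12484/19
  (178/3, -87) → P = -3334/3
  (19, -53/2) → P = -345

The binding constraints are -9p - 5q = -99 and -9p - 6q = -12.
Solving simultaneously gives p = 178/3, q = -87.

p = 178/3, q = -87, minimum P = -3334/3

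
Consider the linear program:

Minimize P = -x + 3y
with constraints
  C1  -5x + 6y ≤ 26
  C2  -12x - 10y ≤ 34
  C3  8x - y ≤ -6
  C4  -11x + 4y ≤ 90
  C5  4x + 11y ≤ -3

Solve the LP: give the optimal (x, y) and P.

Extreme points and P = -x + 3y:
  (-47/46, -50/23) → P = -11/2
  (-86/23, 25/23) → P = 7
  (-3/4, 0) → P = 3/4

x = -47/46, y = -50/23, minimum P = -11/2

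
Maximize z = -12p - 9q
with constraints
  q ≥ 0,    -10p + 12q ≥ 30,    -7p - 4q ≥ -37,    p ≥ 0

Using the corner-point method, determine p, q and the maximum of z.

p = 0, q = 5/2, maximum z = -45/2

Corner points and z = -12p - 9q:
  (81/31, 145/31) → z = -2277/31
  (0, 5/2) → z = -45/2
  (0, 37/4) → z = -333/4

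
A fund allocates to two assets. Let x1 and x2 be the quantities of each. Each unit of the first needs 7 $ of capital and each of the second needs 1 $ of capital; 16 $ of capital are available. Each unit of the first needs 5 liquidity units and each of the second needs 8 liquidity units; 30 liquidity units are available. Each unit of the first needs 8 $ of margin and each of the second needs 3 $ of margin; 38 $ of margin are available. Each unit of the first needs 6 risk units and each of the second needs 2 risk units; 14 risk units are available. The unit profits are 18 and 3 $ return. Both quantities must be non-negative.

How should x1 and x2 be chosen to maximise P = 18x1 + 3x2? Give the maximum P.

x1 = 9/4, x2 = 1/4, maximum P = 165/4

Vertices and P = 18x1 + 3x2:
  (0, 0) → P = 0
  (0, 15/4) → P = 45/4
  (16/7, 0) → P = 288/7
  (9/4, 1/4) → P = 165/4
  (26/19, 55/19) → P = 633/19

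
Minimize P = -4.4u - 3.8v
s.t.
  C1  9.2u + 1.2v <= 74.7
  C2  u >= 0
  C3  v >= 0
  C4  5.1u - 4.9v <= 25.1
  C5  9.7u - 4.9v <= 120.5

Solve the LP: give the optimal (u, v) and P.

Extreme points and P = -4.4u - 3.8v:
  (0, 249/4) → P = -4731/20
  (7923/1024, 3001/1024) → P = -46265/1024
  (0, 0) → P = 0
  (251/51, 0) → P = -5522/255

u = 0, v = 62.25, minimum P = -236.55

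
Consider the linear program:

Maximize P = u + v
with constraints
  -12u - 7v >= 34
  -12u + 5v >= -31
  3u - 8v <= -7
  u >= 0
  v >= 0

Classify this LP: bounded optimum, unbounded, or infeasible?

infeasible

The boundaries -12u - 7v = 34 and v = 0 meet at (-17/6, 0), but that point violates u ≥ 0. Every candidate vertex is excluded by some other constraint, so the feasible region is empty.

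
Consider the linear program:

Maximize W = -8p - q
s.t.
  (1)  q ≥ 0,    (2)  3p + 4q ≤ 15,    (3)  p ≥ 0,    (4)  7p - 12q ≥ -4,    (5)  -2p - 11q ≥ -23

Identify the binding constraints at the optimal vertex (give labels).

Corner points and W = -8p - q:
  (5, 0) → W = -40
  (0, 0) → W = 0
  (73/25, 39/25) → W = -623/25
  (0, 1/3) → W = -1/3
  (232/101, 169/101) → W = -2025/101

The maximum is at (0, 0). Substituting into each constraint, equality holds for (1) and (3); the remaining constraints have slack.

(1) and (3)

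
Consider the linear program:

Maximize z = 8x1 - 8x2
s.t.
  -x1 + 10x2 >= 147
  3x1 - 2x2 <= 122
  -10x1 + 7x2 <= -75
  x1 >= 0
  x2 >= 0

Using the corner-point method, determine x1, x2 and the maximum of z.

x1 = 757/14, x2 = 563/28, maximum z = 1902/7

Feasible corners and z = 8x1 - 8x2:
  (757/14, 563/28) → z = 1902/7
  (593/31, 515/31) → z = 624/31
  (704, 995) → z = -2328

The binding constraints are -x1 + 10x2 = 147 and 3x1 - 2x2 = 122.
Solving simultaneously gives x1 = 757/14, x2 = 563/28.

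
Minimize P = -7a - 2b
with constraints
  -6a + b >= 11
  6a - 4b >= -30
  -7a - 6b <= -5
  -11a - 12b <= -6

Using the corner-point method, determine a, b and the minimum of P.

a = -7/9, b = 19/3, minimum P = -65/9

Extreme points and P = -7a - 2b:
  (-7/9, 19/3) → P = -65/9
  (-61/43, 107/43) → P = 213/43
  (-5/2, 15/4) → P = 10

At the optimal vertex, -6a + b = 11 and 6a - 4b = -30.
Solving simultaneously gives a = -7/9, b = 19/3.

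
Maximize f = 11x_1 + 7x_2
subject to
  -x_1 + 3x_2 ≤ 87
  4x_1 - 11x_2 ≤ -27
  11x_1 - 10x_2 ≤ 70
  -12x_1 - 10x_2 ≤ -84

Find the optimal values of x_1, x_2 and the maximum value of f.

Corner points and f = 11x_1 + 7x_2:
  (1080/23, 1027/23) → f = 19069/23
  (-309/23, 564/23) → f = 549/23
  (1040/81, 577/81) → f = 15479/81
  (327/86, 165/43) → f = 5907/86

The binding constraints are -x_1 + 3x_2 = 87 and 11x_1 - 10x_2 = 70.
Solving simultaneously gives x_1 = 1080/23, x_2 = 1027/23.

x_1 = 1080/23, x_2 = 1027/23, maximum f = 19069/23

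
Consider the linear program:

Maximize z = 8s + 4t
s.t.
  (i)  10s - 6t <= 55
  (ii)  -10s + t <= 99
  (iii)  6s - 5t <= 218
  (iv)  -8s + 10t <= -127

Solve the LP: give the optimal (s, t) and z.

s = -53/13, t = -415/26, maximum z = -1254/13

Extreme points and z = 8s + 4t:
  (-649/50, -154/5) → z = -5676/25
  (-53/13, -415/26) → z = -1254/13
  (-1117/92, -1031/46) → z = -4296/23

The optimum lies where 10s - 6t = 55 and -8s + 10t = -127.
Solving simultaneously gives s = -53/13, t = -415/26.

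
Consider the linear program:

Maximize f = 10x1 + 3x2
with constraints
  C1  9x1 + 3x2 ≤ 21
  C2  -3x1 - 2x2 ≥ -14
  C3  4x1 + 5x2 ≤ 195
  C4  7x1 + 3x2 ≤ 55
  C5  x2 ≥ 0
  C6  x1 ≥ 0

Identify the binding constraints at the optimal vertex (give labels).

Extreme points and f = 10x1 + 3x2:
  (0, 7) → f = 21
  (7/3, 0) → f = 70/3
  (0, 0) → f = 0

The maximum is at (7/3, 0). Substituting into each constraint, equality holds for C1 and C5; the remaining constraints have slack.

C1 and C5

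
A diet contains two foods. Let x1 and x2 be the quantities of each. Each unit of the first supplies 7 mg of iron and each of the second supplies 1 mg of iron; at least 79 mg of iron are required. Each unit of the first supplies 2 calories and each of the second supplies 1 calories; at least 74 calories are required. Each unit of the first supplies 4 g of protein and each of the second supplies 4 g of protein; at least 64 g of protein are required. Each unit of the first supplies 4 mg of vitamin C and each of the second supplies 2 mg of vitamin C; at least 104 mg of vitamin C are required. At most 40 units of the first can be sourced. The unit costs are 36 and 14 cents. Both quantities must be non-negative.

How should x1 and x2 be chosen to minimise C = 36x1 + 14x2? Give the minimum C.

x1 = 1, x2 = 72, minimum C = 1044

Extreme points and C = 36x1 + 14x2:
  (0, 79) → C = 1106
  (37, 0) → C = 1332
  (40, 0) → C = 1440
  (1, 72) → C = 1044
The feasible region is unbounded (it extends along (0, 1)), but C strictly increases along every unbounded feasible direction, so there is no improving ray and the minimum is attained at a vertex.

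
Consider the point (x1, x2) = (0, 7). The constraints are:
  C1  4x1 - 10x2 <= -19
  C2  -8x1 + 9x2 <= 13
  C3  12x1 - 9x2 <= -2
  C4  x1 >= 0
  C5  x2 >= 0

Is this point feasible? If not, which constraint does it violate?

not feasible — violates C2

Constraint C2: -8x1 + 9x2 = 63, which is not ≤ 13. All other constraints are satisfied.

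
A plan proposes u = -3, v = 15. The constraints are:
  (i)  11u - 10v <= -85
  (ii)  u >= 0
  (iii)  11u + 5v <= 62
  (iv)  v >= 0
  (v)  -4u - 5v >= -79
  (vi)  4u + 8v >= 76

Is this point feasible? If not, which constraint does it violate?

not feasible — violates (ii)

Constraint (ii): u = -3, which is not ≥ 0. All other constraints are satisfied.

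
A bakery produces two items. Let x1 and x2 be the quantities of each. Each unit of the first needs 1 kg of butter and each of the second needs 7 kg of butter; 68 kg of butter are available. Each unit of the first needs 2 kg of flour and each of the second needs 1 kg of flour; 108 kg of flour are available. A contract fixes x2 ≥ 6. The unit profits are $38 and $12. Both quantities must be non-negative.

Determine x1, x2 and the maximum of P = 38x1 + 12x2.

x1 = 26, x2 = 6, maximum P = 1060

Extreme points and P = 38x1 + 12x2:
  (0, 68/7) → P = 816/7
  (0, 6) → P = 72
  (26, 6) → P = 1060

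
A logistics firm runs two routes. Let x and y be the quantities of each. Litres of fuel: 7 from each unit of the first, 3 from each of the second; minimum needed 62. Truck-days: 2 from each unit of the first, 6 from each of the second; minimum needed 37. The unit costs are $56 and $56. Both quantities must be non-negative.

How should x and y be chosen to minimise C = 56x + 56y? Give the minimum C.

x = 29/4, y = 15/4, minimum C = 616

Corner points and C = 56x + 56y:
  (0, 62/3) → C = 3472/3
  (37/2, 0) → C = 1036
  (29/4, 15/4) → C = 616
The feasible region is unbounded (it extends along (0, 1), (1, 0)), but C strictly increases along every unbounded feasible direction, so there is no improving ray and the minimum is attained at a vertex.

The optimum lies where 7x + 3y = 62 and 2x + 6y = 37.
Solving simultaneously gives x = 29/4, y = 15/4.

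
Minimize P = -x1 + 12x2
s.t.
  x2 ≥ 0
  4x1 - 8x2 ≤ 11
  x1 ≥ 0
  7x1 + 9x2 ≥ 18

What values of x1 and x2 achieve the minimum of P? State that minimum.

x1 = 11/4, x2 = 0, minimum P = -11/4

Corner points and P = -x1 + 12x2:
  (11/4, 0) → P = -11/4
  (18/7, 0) → P = -18/7
  (0, 2) → P = 24
The feasible region is unbounded (it extends along (0, 1), (2, 1)), but P strictly increases along every unbounded feasible direction, so there is no improving ray and the minimum is attained at a vertex.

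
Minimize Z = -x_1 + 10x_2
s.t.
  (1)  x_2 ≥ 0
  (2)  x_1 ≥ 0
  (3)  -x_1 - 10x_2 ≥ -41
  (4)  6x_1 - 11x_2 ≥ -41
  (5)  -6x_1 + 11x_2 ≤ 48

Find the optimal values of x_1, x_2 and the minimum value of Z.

Extreme points and Z = -x_1 + 10x_2:
  (0, 0) → Z = 0
  (41, 0) → Z = -41
  (0, 41/11) → Z = 410/11
  (41/71, 287/71) → Z = 2829/71

The optimum lies where x_2 = 0 and -x_1 - 10x_2 = -41.
Solving simultaneously gives x_1 = 41, x_2 = 0.

x_1 = 41, x_2 = 0, minimum Z = -41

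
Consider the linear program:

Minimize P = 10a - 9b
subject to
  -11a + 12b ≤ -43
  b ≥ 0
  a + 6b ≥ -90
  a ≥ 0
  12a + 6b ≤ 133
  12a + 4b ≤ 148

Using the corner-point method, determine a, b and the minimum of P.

Corner points and P = 10a - 9b:
  (43/11, 0) → P = 430/11
  (309/35, 947/210) → P = 477/10
  (133/12, 0) → P = 665/6

The binding constraints are -11a + 12b = -43 and b = 0.
Solving simultaneously gives a = 43/11, b = 0.

a = 43/11, b = 0, minimum P = 430/11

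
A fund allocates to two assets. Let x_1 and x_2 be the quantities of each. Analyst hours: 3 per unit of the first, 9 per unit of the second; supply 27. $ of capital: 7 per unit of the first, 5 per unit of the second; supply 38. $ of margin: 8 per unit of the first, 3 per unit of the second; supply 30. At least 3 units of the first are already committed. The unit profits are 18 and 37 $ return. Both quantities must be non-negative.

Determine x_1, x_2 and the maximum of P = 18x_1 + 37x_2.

Vertices and P = 18x_1 + 37x_2:
  (15/4, 0) → P = 135/2
  (3, 0) → P = 54
  (3, 2) → P = 128

The binding constraints are 3x_1 + 9x_2 = 27 and 8x_1 + 3x_2 = 30.
Solving simultaneously gives x_1 = 3, x_2 = 2.

x_1 = 3, x_2 = 2, maximum P = 128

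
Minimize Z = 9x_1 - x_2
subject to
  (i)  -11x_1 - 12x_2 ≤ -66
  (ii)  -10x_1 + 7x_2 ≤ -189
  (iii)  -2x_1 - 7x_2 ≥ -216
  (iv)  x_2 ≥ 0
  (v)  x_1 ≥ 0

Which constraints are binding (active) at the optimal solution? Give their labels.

Vertices and Z = 9x_1 - x_2:
  (135/4, 297/14) → Z = 7911/28
  (189/10, 0) → Z = 1701/10
  (108, 0) → Z = 972

The minimum is at (189/10, 0). Substituting into each constraint, equality holds for (ii) and (iv); the remaining constraints have slack.

(ii) and (iv)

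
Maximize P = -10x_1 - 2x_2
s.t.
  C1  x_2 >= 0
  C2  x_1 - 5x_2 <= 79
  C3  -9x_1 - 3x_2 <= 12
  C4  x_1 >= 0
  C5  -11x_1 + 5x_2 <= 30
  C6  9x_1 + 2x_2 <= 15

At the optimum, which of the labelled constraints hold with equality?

Feasible corners and P = -10x_1 - 2x_2:
  (0, 0) → P = 0
  (5/3, 0) → P = -50/3
  (0, 6) → P = -12
  (15/67, 435/67) → P = -1020/67

The maximum is at (0, 0). Substituting into each constraint, equality holds for C1 and C4; the remaining constraints have slack.

C1 and C4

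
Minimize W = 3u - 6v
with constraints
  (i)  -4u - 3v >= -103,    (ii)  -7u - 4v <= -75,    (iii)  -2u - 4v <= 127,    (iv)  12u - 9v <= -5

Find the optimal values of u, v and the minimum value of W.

u = -187/5, v = 421/5, minimum W = -3087/5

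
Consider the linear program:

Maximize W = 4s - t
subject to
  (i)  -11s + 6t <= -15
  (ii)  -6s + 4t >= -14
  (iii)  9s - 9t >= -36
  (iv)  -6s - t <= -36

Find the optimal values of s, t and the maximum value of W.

s = 15, t = 19, maximum W = 41

Vertices and W = 4s - t:
  (39/5, 59/5) → W = 97/5
  (231/47, 306/47) → W = 618/47
  (15, 19) → W = 41
  (79/15, 22/5) → W = 50/3

The optimum lies where -6s + 4t = -14 and 9s - 9t = -36.
Solving simultaneously gives s = 15, t = 19.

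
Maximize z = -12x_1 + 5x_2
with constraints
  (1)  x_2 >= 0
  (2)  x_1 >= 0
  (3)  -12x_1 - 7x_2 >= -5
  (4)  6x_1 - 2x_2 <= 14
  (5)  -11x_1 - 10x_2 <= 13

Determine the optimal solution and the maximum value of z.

x_1 = 0, x_2 = 5/7, maximum z = 25/7

Feasible corners and z = -12x_1 + 5x_2:
  (0, 0) → z = 0
  (5/12, 0) → z = -5
  (0, 5/7) → z = 25/7

The binding constraints are x_1 = 0 and -12x_1 - 7x_2 = -5.
Solving simultaneously gives x_1 = 0, x_2 = 5/7.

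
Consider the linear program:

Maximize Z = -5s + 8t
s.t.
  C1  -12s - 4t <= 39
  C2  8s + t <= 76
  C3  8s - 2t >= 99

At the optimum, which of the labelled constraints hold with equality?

Vertices and Z = -5s + 8t:
  (343/20, -306/5) → Z = -11507/20
  (159/28, -375/14) → Z = -6795/28
  (251/24, -23/3) → Z = -909/8

The maximum is at (251/24, -23/3). Substituting into each constraint, equality holds for C2 and C3; the remaining constraints have slack.

C2 and C3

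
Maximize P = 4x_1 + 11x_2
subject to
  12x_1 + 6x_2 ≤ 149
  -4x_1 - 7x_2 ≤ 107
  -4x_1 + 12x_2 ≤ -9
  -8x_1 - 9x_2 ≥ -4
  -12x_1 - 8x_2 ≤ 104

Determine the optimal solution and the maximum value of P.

x_1 = 43/44, x_2 = -14/33, maximum P = -25/33

Vertices and P = 4x_1 + 11x_2:
  (337/12, -94/3) → P = -697/3
  (439/20, -286/15) → P = -1829/15
  (32/13, -217/13) → P = -2259/13
  (43/44, -14/33) → P = -25/33
  (-147/22, -131/44) → P = -2617/44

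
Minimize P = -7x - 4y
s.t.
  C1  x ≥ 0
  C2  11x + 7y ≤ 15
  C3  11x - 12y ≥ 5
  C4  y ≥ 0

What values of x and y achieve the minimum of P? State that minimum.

At the optimal vertex, 11x + 7y = 15 and y = 0.
Solving simultaneously gives x = 15/11, y = 0.

x = 15/11, y = 0, minimum P = -105/11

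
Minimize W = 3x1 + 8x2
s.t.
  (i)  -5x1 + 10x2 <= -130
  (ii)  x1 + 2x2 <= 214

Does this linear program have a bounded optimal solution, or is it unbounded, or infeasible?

From the feasible point (120, 47), moving in the direction (2, -1) keeps every constraint satisfied while W decreases without bound.

unbounded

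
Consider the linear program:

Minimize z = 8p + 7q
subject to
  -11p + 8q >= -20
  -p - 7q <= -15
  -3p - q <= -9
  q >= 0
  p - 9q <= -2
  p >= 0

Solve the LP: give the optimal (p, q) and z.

Feasible corners and z = 8p + 7q:
  (52/17, 29/17) → z = 619/17
  (12/5, 9/5) → z = 159/5
  (0, 9) → z = 63
The feasible region is unbounded (it extends along (0, 1), (8, 11)), but z strictly increases along every unbounded feasible direction, so there is no improving ray and the minimum is attained at a vertex.

The optimum lies where -p - 7q = -15 and -3p - q = -9.
Solving simultaneously gives p = 12/5, q = 9/5.

p = 12/5, q = 9/5, minimum z = 159/5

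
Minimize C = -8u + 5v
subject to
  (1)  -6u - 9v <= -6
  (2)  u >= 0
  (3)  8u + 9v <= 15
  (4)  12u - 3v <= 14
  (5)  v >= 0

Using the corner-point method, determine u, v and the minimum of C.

Corner points and C = -8u + 5v:
  (0, 2/3) → C = 10/3
  (1, 0) → C = -8
  (0, 5/3) → C = 25/3
  (57/44, 17/33) → C = -257/33
  (7/6, 0) → C = -28/3

u = 7/6, v = 0, minimum C = -28/3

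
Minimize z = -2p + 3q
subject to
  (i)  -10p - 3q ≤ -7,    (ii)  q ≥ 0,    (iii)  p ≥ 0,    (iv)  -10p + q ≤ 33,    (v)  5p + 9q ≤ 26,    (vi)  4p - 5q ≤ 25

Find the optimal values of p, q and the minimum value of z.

Feasible corners and z = -2p + 3q:
  (7/10, 0) → z = -7/5
  (0, 7/3) → z = 7
  (26/5, 0) → z = -52/5
  (0, 26/9) → z = 26/3

The binding constraints are q = 0 and 5p + 9q = 26.
Solving simultaneously gives p = 26/5, q = 0.

p = 26/5, q = 0, minimum z = -52/5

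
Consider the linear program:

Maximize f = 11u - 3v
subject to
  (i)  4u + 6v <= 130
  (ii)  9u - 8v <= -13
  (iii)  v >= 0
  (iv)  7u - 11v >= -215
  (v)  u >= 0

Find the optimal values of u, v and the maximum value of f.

Corner points and f = 11u - 3v:
  (481/43, 611/43) → f = 3458/43
  (70/43, 885/43) → f = -1885/43
  (0, 13/8) → f = -39/8
  (0, 215/11) → f = -645/11

At the optimal vertex, 4u + 6v = 130 and 9u - 8v = -13.
Solving simultaneously gives u = 481/43, v = 611/43.

u = 481/43, v = 611/43, maximum f = 3458/43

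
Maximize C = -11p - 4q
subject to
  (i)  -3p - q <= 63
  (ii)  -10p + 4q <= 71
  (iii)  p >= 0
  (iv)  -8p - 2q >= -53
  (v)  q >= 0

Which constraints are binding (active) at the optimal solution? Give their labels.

Extreme points and C = -11p - 4q:
  (0, 71/4) → C = -71
  (35/26, 549/26) → C = -2581/26
  (0, 0) → C = 0
  (53/8, 0) → C = -583/8

The maximum is at (0, 0). Substituting into each constraint, equality holds for (iii) and (v); the remaining constraints have slack.

(iii) and (v)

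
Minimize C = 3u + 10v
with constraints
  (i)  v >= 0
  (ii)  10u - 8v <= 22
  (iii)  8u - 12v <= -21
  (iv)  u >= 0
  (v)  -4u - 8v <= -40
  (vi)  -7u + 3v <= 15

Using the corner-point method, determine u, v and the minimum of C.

u = 39/14, v = 101/28, minimum C = 311/7

The feasible region is unbounded (it extends along (3, 7), (4, 5)), but C strictly increases along every unbounded feasible direction, so there is no improving ray and the minimum is attained at a vertex.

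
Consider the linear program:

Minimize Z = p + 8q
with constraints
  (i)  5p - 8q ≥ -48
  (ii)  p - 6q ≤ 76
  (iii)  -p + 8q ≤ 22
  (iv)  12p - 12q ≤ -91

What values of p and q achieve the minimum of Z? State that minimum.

Feasible corners and Z = p + 8q:
  (-448/11, -214/11) → Z = -2160/11
  (-13/2, 31/16) → Z = 9
  (-243/10, -1003/60) → Z = -4741/30
  (-116/21, 173/84) → Z = 230/21

The binding constraints are 5p - 8q = -48 and p - 6q = 76.
Solving simultaneously gives p = -448/11, q = -214/11.

p = -448/11, q = -214/11, minimum Z = -2160/11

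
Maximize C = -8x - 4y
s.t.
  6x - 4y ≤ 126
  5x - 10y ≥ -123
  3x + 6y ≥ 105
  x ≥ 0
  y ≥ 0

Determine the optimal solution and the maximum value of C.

Vertices and C = -8x - 4y:
  (219/5, 171/5) → C = -2436/5
  (49/2, 21/4) → C = -217
  (26/5, 149/10) → C = -506/5

x = 26/5, y = 149/10, maximum C = -506/5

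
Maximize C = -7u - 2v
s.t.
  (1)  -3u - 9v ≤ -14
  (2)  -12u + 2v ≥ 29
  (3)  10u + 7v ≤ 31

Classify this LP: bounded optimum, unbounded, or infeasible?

unbounded

From the feasible point (-233/114, 85/38), moving in the direction (-7, 10) keeps every constraint satisfied while C increases without bound.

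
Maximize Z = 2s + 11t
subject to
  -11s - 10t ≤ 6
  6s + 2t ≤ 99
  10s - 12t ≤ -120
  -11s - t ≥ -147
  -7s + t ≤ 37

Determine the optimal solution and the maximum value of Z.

s = 5/4, t = 183/4, maximum Z = 2023/4

Corner points and Z = 2s + 11t:
  (237/23, 855/46) → Z = 10353/46
  (5/4, 183/4) → Z = 2023/4
  (-162/37, 235/37) → Z = 2261/37

At the optimal vertex, 6s + 2t = 99 and -7s + t = 37.
Solving simultaneously gives s = 5/4, t = 183/4.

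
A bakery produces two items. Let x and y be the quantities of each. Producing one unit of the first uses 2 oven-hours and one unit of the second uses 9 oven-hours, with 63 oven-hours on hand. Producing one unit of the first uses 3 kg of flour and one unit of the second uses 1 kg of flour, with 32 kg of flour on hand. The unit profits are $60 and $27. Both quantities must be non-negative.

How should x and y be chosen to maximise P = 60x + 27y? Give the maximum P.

x = 9, y = 5, maximum P = 675

Extreme points and P = 60x + 27y:
  (0, 0) → P = 0
  (0, 7) → P = 189
  (32/3, 0) → P = 640
  (9, 5) → P = 675

At the optimal vertex, 2x + 9y = 63 and 3x + y = 32.
Solving simultaneously gives x = 9, y = 5.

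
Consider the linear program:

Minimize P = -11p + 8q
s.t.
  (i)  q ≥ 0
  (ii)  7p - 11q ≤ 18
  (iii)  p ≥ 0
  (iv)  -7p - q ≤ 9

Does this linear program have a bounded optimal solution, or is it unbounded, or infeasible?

unbounded

From the feasible point (18/7, 0), moving in the direction (11, 7) keeps every constraint satisfied while P decreases without bound.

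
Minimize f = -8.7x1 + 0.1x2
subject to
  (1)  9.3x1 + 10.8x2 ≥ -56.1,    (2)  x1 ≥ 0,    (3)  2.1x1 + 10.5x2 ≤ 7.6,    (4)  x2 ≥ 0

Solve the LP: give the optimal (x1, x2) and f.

The binding constraints are 2.1x1 + 10.5x2 = 7.6 and x2 = 0.
Solving simultaneously gives x1 = 76/21, x2 = 0.

x1 = 76/21, x2 = 0, minimum f = -1102/35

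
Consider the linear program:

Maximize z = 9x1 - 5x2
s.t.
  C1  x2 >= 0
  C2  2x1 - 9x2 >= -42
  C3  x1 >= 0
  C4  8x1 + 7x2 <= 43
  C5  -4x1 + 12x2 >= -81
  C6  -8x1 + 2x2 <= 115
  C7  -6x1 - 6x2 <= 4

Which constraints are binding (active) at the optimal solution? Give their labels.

C1 and C4

Corner points and z = 9x1 - 5x2:
  (0, 0) → z = 0
  (43/8, 0) → z = 387/8
  (0, 14/3) → z = -70/3
  (93/86, 211/43) → z = -1273/86

The maximum is at (43/8, 0). Substituting into each constraint, equality holds for C1 and C4; the remaining constraints have slack.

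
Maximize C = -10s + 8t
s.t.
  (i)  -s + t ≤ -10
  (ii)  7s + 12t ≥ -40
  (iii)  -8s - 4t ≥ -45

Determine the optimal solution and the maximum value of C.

Corner points and C = -10s + 8t:
  (80/19, -110/19) → C = -1680/19
  (85/12, -35/12) → C = -565/6
  (175/17, -635/68) → C = -3020/17

The binding constraints are -s + t = -10 and 7s + 12t = -40.
Solving simultaneously gives s = 80/19, t = -110/19.

s = 80/19, t = -110/19, maximum C = -1680/19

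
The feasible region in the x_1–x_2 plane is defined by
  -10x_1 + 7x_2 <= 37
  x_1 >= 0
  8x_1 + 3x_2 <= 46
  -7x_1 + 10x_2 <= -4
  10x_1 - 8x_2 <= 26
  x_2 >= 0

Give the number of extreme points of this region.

Intersecting each pair of boundary lines and keeping only the points that satisfy every inequality leaves:
  (472/101, 290/101)
  (223/47, 126/47)
  (4/7, 0)
  (13/5, 0)

4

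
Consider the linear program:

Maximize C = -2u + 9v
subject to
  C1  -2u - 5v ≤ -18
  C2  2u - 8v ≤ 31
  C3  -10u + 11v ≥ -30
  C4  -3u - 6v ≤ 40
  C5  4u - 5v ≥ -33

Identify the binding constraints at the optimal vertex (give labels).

Extreme points and C = -2u + 9v:
  (29/6, 5/3) → C = 16/3
  (-5/2, 23/5) → C = 232/5
  (171/2, 75) → C = 504

The maximum is at (171/2, 75). Substituting into each constraint, equality holds for C3 and C5; the remaining constraints have slack.

C3 and C5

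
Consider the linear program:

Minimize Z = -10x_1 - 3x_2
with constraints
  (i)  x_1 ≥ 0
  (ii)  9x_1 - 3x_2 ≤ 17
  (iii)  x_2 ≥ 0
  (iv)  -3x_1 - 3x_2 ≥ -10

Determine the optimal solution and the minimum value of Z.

Feasible corners and Z = -10x_1 - 3x_2:
  (0, 0) → Z = 0
  (0, 10/3) → Z = -10
  (17/9, 0) → Z = -170/9
  (9/4, 13/12) → Z = -103/4

The binding constraints are 9x_1 - 3x_2 = 17 and -3x_1 - 3x_2 = -10.
Solving simultaneously gives x_1 = 9/4, x_2 = 13/12.

x_1 = 9/4, x_2 = 13/12, minimum Z = -103/4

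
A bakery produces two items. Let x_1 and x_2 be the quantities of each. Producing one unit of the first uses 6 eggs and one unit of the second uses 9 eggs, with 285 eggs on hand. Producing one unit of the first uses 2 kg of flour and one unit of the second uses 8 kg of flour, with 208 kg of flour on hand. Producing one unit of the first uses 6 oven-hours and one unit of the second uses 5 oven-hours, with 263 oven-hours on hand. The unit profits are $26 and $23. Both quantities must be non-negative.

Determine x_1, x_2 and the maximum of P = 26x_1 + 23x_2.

x_1 = 157/4, x_2 = 11/2, maximum P = 1147

Corner points and P = 26x_1 + 23x_2:
  (0, 0) → P = 0
  (0, 26) → P = 598
  (263/6, 0) → P = 3419/3
  (68/5, 113/5) → P = 4367/5
  (157/4, 11/2) → P = 1147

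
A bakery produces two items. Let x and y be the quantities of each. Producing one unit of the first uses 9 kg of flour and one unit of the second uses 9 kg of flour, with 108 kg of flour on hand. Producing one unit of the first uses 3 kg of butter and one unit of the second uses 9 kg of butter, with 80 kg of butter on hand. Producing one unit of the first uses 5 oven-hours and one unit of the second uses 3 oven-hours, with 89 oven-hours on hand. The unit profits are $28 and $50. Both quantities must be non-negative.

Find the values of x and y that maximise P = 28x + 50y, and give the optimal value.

Feasible corners and P = 28x + 50y:
  (0, 0) → P = 0
  (0, 80/9) → P = 4000/9
  (12, 0) → P = 336
  (14/3, 22/3) → P = 1492/3

x = 14/3, y = 22/3, maximum P = 1492/3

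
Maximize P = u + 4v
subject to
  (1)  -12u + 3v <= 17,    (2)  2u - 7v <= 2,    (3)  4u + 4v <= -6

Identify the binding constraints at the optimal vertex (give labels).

(1) and (3)

Corner points and P = u + 4v:
  (-125/78, -29/39) → P = -119/26
  (-43/30, -1/15) → P = -17/10
  (-17/18, -5/9) → P = -19/6

The maximum is at (-43/30, -1/15). Substituting into each constraint, equality holds for (1) and (3); the remaining constraints have slack.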